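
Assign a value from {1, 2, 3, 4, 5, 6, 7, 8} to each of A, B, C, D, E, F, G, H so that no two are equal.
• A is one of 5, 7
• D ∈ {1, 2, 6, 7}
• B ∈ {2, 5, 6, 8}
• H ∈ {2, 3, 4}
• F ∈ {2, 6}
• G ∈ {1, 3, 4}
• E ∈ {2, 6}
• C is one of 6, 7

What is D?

1

Among the 8 variables, 8 fits only B (and all 8 values in {1, 2, 3, 4, 5, 6, 7, 8} must be used), so B = 8.
Among the 7 still-open variables, 5 fits only A (and all 7 values in {1, 2, 3, 4, 5, 6, 7} must be used), so A = 5.
The 2 variables E and F are confined to {2, 6}, which locks those values in; drop them from C, D, H.
C has just one choice, so C = 7. Strike 7 from D.
So D = 1.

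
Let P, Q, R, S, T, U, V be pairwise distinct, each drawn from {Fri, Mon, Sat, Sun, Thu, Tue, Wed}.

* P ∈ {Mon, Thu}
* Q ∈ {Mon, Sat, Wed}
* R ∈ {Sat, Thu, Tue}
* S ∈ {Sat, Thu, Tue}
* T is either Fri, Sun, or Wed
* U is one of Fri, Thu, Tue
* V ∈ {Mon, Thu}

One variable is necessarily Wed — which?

The 7 variables together cover exactly {Fri, Mon, Sat, Sun, Thu, Tue, Wed} — 7 values for 7 variables — and Sun appears only in T's list, so T = Sun.
The 6 still-open variables together cover exactly {Fri, Mon, Sat, Thu, Tue, Wed} — 6 values for 6 variables — and Fri appears only in U's list, so U = Fri.
Among the 5 still-open variables, Wed fits only Q (and all 5 values in {Mon, Sat, Thu, Tue, Wed} must be used), so Q = Wed.

Q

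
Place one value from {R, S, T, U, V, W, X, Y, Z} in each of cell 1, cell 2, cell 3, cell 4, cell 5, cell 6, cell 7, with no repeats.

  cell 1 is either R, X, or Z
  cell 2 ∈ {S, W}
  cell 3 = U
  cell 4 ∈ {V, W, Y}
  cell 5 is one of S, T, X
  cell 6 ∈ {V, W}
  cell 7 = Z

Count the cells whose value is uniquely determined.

2

cell 3 must be U (only option left).
cell 7 must be Z (only option left). Eliminate Z elsewhere: cell 1.
Determined: cell 3=U, cell 7=Z. The other cells each still have more than one consistent value. That makes 2.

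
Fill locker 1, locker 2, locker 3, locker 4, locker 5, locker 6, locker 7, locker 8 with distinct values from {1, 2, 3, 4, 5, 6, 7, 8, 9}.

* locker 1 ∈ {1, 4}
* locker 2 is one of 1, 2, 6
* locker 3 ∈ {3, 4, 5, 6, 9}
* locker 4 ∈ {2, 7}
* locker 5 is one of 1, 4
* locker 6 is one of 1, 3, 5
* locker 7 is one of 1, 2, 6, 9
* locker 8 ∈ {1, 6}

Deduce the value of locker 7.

The 8 variables draw from only 8 values {1, 2, 3, 4, 5, 6, 7, 9}, so each is used; only locker 4 can be 7, hence locker 4 = 7.
locker 1 and locker 5 between them cover only {1, 4} — a naked pair. Remove those values from locker 2, locker 3, locker 6, locker 7, locker 8.
locker 8's domain is down to {6}, so locker 8 = 6. Strike 6 from locker 2, locker 3, locker 7.
That leaves locker 2 = 2. Strike 2 from locker 7.
So locker 7 = 9.

9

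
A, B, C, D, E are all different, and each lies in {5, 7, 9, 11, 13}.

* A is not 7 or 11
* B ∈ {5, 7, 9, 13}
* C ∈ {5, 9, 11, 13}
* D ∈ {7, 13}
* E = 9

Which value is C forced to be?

E must be 9 (only option left). Remove 9 from A, B, C.
The 4 still-open variables together cover exactly {5, 7, 11, 13} — 4 values for 4 variables — and 11 appears only in C's list, so C = 11.

11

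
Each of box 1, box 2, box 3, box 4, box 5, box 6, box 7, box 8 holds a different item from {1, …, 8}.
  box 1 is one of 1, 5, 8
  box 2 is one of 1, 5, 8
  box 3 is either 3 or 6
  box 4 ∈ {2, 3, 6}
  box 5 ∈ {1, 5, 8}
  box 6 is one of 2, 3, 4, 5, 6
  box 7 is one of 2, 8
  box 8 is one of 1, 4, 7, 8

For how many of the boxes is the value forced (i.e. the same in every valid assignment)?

Among the 8 variables, 7 fits only box 8 (and all 8 values in {1, 2, 3, 4, 5, 6, 7, 8} must be used), so box 8 = 7.
Among the 7 still-open variables, 4 fits only box 6 (and all 7 values in {1, 2, 3, 4, 5, 6, 8} must be used), so box 6 = 4.
box 1, box 2, box 5 share exactly the 3 values {1, 5, 8}; by pigeonhole those values go to them, so strike 1, 5, 8 from box 7.
box 7's domain is down to {2}, so box 7 = 2. So box 4 can't be 2.
Determined: box 6=4, box 7=2, box 8=7. The other boxes each still have more than one consistent value. That makes 3.

3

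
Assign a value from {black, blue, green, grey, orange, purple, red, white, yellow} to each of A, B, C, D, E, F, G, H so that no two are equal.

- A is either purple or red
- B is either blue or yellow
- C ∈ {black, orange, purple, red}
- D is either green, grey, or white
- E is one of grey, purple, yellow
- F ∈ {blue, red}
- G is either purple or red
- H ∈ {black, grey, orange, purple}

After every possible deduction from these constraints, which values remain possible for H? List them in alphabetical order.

The 2 variables A and G are confined to {purple, red}, which locks those values in; drop them from C, E, F, H.
F must be blue (only option left). Remove blue from B.
That leaves B = yellow. So E can't be yellow.
E has just one choice, so E = grey. Eliminate grey elsewhere: D, H.
No further eliminations apply; H can still be any of black, orange.

black, orange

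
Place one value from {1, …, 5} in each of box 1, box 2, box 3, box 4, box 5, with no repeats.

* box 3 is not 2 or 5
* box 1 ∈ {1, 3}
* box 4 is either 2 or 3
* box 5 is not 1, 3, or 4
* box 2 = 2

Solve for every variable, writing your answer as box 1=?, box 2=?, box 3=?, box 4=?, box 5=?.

box 2 has just one choice, so box 2 = 2. So box 4, box 5 can't be 2.
That leaves box 4 = 3. Remove 3 from box 1, box 3.
box 5 must be 5 (only option left).
box 1's domain is down to {1}, so box 1 = 1. So box 3 can't be 1.
box 3 has just one choice, so box 3 = 4.

box 1=1, box 2=2, box 3=4, box 4=3, box 5=5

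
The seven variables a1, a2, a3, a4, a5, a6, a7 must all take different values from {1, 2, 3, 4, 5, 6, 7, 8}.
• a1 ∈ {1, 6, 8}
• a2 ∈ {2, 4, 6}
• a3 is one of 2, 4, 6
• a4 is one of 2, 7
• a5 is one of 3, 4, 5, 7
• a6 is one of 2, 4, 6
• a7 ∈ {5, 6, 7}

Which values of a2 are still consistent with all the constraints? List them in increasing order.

2, 4, 6

The 3 variables a2, a3, a6 are confined to {2, 4, 6}, which locks those values in; drop them from a1, a4, a5, a7.
a4 must be 7 (only option left). Remove 7 from a5, a7.
That leaves a7 = 5. So a5 can't be 5.
a5 has just one choice, so a5 = 3.
No further eliminations apply; a2 can still be any of 2, 4, 6.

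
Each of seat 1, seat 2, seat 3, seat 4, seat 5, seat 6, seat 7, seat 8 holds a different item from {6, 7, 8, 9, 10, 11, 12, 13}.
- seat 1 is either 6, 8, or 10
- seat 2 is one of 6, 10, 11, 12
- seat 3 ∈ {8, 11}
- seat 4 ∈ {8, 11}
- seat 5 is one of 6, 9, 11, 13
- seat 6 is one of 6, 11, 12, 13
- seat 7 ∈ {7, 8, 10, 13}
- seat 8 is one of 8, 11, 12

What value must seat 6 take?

The 8 variables together cover exactly {6, 7, 8, 9, 10, 11, 12, 13} — 8 values for 8 variables — and 7 appears only in seat 7's list, so seat 7 = 7.
Among the 7 still-open variables, 9 fits only seat 5 (and all 7 values in {6, 8, 9, 10, 11, 12, 13} must be used), so seat 5 = 9.
The 6 still-open variables together cover exactly {6, 8, 10, 11, 12, 13} — 6 values for 6 variables — and 13 appears only in seat 6's list, so seat 6 = 13.

13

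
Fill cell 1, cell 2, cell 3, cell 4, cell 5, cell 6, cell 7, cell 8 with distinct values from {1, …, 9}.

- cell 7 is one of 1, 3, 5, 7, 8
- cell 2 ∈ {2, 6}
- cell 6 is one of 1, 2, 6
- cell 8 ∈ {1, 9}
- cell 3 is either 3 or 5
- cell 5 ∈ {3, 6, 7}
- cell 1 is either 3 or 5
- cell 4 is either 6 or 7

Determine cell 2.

2

The 8 variables draw from only 8 values {1, 2, 3, 5, 6, 7, 8, 9}, so each is used; only cell 7 can be 8, hence cell 7 = 8.
The 7 still-open variables draw from only 7 values {1, 2, 3, 5, 6, 7, 9}, so each is used; only cell 8 can be 9, hence cell 8 = 9.
The 6 still-open variables together cover exactly {1, 2, 3, 5, 6, 7} — 6 values for 6 variables — and 1 appears only in cell 6's list, so cell 6 = 1.
The 5 still-open variables together cover exactly {2, 3, 5, 6, 7} — 5 values for 5 variables — and 2 appears only in cell 2's list, so cell 2 = 2.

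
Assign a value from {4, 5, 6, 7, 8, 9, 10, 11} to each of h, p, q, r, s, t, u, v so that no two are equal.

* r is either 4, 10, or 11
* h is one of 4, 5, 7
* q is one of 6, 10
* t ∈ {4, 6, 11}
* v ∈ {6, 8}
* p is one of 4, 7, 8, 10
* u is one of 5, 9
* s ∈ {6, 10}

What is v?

The 8 variables together cover exactly {4, 5, 6, 7, 8, 9, 10, 11} — 8 values for 8 variables — and 9 appears only in u's list, so u = 9.
The 7 still-open variables draw from only 7 values {4, 5, 6, 7, 8, 10, 11}, so each is used; only h can be 5, hence h = 5.
The 6 still-open variables together cover exactly {4, 6, 7, 8, 10, 11} — 6 values for 6 variables — and 7 appears only in p's list, so p = 7.
The 5 still-open variables together cover exactly {4, 6, 8, 10, 11} — 5 values for 5 variables — and 8 appears only in v's list, so v = 8.

8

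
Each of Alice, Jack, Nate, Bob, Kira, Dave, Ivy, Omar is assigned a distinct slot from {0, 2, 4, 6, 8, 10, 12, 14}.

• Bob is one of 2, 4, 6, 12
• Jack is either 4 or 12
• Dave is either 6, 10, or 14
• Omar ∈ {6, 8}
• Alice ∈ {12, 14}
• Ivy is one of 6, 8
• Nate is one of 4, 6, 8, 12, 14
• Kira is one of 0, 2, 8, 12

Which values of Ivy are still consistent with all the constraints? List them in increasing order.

Among the 8 variables, 0 fits only Kira (and all 8 values in {0, 2, 4, 6, 8, 10, 12, 14} must be used), so Kira = 0.
The 7 still-open variables together cover exactly {2, 4, 6, 8, 10, 12, 14} — 7 values for 7 variables — and 2 appears only in Bob's list, so Bob = 2.
The 6 still-open variables draw from only 6 values {4, 6, 8, 10, 12, 14}, so each is used; only Dave can be 10, hence Dave = 10.
The 2 variables Ivy and Omar are confined to {6, 8}, which locks those values in; drop them from Nate.
No further eliminations apply; Ivy can still be any of 6, 8.

6, 8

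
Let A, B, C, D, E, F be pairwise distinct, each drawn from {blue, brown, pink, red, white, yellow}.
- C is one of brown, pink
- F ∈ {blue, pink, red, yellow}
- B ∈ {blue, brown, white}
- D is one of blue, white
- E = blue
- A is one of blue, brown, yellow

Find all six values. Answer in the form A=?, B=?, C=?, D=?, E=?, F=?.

A=yellow, B=brown, C=pink, D=white, E=blue, F=red

E must be blue (only option left). So A, B, D, F can't be blue.
D has just one choice, so D = white. So B can't be white.
That leaves B = brown. Strike brown from A, C.
C has just one choice, so C = pink. Eliminate pink elsewhere: F.
That leaves A = yellow. So F can't be yellow.
That leaves F = red.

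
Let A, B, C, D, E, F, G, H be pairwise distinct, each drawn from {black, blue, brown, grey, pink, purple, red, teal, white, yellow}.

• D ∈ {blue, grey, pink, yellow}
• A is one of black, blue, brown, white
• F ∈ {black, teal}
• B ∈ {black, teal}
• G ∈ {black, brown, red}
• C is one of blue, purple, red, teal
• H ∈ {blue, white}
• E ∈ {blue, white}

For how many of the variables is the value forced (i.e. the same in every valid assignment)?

The 2 variables B and F are confined to {black, teal}, which locks those values in; drop them from A, C, G.
The 2 variables E and H are confined to {blue, white}, which locks those values in; drop them from A, C, D.
A has just one choice, so A = brown. Strike brown from G.
G's domain is down to {red}, so G = red. Strike red from C.
C has just one choice, so C = purple.
Determined: A=brown, C=purple, G=red. The other variables each still have more than one consistent value. That makes 3.

3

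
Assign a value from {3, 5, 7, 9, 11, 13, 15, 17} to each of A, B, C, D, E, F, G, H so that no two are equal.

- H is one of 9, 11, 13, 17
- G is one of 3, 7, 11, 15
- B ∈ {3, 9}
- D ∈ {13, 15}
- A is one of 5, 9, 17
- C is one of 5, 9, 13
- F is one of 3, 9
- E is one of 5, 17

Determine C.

The 8 variables together cover exactly {3, 5, 7, 9, 11, 13, 15, 17} — 8 values for 8 variables — and 7 appears only in G's list, so G = 7.
Among the 7 still-open variables, 11 fits only H (and all 7 values in {3, 5, 9, 11, 13, 15, 17} must be used), so H = 11.
The 6 still-open variables draw from only 6 values {3, 5, 9, 13, 15, 17}, so each is used; only D can be 15, hence D = 15.
The 5 still-open variables together cover exactly {3, 5, 9, 13, 17} — 5 values for 5 variables — and 13 appears only in C's list, so C = 13.

13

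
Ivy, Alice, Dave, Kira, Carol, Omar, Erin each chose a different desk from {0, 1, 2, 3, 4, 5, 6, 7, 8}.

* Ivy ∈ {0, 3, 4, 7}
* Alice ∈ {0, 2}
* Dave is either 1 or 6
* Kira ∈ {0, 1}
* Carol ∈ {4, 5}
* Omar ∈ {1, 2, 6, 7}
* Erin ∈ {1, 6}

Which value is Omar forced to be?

The 2 variables Dave and Erin are confined to {1, 6}, which locks those values in; drop them from Kira, Omar.
That leaves Kira = 0. Remove 0 from Ivy, Alice.
That leaves Alice = 2. Eliminate 2 elsewhere: Omar.
So Omar = 7.

7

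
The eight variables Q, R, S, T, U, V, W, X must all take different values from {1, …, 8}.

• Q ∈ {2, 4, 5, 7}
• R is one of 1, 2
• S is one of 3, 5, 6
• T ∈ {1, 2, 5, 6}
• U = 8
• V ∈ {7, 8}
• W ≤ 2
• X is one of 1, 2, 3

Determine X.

3

U has just one choice, so U = 8. Eliminate 8 elsewhere: V.
V must be 7 (only option left). Strike 7 from Q.
The 6 still-open variables draw from only 6 values {1, 2, 3, 4, 5, 6}, so each is used; only Q can be 4, hence Q = 4.
The 2 variables R and W are confined to {1, 2}, which locks those values in; drop them from T, X.
So X = 3.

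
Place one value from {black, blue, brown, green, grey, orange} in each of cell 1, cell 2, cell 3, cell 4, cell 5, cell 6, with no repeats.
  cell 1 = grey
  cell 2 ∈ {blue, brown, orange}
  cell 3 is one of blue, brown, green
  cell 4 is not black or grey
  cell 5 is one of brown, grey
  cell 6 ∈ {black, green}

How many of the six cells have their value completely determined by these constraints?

cell 1's domain is down to {grey}, so cell 1 = grey. So cell 5 can't be grey.
That leaves cell 5 = brown. Strike brown from cell 2, cell 3, cell 4.
The 4 still-open variables together cover exactly {black, blue, green, orange} — 4 values for 4 variables — and black appears only in cell 6's list, so cell 6 = black.
Determined: cell 1=grey, cell 5=brown, cell 6=black. The other cells each still have more than one consistent value. That makes 3.

3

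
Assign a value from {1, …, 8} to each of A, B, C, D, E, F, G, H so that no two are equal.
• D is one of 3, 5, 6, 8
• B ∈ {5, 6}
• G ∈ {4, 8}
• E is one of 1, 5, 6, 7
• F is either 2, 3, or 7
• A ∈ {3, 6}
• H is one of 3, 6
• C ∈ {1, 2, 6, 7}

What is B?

The 8 variables together cover exactly {1, 2, 3, 4, 5, 6, 7, 8} — 8 values for 8 variables — and 4 appears only in G's list, so G = 4.
Among the 7 still-open variables, 8 fits only D (and all 7 values in {1, 2, 3, 5, 6, 7, 8} must be used), so D = 8.
The 2 variables A and H are confined to {3, 6}, which locks those values in; drop them from B, C, E, F.
So B = 5.

5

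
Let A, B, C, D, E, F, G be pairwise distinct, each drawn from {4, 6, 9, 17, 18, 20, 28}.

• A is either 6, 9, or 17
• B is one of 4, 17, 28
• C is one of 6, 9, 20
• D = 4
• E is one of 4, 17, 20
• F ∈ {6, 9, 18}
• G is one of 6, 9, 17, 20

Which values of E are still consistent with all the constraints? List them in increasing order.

17, 20

D's domain is down to {4}, so D = 4. Eliminate 4 elsewhere: B, E.
Among the 6 still-open variables, 18 fits only F (and all 6 values in {6, 9, 17, 18, 20, 28} must be used), so F = 18.
The 5 still-open variables draw from only 5 values {6, 9, 17, 20, 28}, so each is used; only B can be 28, hence B = 28.
No further eliminations apply; E can still be any of 17, 20.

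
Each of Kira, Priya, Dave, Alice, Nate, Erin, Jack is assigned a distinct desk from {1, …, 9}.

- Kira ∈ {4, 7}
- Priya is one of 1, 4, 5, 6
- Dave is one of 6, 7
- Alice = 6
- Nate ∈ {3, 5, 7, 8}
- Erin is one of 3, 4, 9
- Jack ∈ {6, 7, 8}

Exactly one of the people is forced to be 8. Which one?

Jack

Alice has just one choice, so Alice = 6. Eliminate 6 elsewhere: Priya, Dave, Jack.
Dave has just one choice, so Dave = 7. Eliminate 7 elsewhere: Kira, Nate, Jack.
So 8 goes to Jack.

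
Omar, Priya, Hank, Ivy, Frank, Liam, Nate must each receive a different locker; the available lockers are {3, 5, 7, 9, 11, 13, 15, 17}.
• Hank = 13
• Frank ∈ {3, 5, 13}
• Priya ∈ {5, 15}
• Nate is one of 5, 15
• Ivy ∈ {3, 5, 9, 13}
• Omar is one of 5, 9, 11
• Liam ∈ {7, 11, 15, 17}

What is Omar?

Hank's domain is down to {13}, so Hank = 13. Eliminate 13 elsewhere: Ivy, Frank.
Priya and Nate between them cover only {5, 15} — a naked pair. Remove those values from Omar, Ivy, Frank, Liam.
That leaves Frank = 3. So Ivy can't be 3.
Ivy has just one choice, so Ivy = 9. Strike 9 from Omar.
So Omar = 11.

11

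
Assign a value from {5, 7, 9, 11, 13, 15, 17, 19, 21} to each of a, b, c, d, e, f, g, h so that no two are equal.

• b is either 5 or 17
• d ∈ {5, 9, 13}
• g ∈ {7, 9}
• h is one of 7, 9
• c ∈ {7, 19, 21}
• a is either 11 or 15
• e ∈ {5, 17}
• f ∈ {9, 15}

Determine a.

11

b and e share exactly the 2 values {5, 17}; by pigeonhole those values go to them, so strike 5, 17 from d.
g and h between them cover only {7, 9} — a naked pair. Remove those values from c, d, f.
d has just one choice, so d = 13.
f has just one choice, so f = 15. So a can't be 15.
So a = 11.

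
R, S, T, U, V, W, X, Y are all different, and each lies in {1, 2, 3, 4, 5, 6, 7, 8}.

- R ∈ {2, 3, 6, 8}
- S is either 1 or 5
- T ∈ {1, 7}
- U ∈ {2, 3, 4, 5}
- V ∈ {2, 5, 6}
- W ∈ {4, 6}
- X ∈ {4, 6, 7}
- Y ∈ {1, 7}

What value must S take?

5

The 8 variables draw from only 8 values {1, 2, 3, 4, 5, 6, 7, 8}, so each is used; only R can be 8, hence R = 8.
The 7 still-open variables draw from only 7 values {1, 2, 3, 4, 5, 6, 7}, so each is used; only U can be 3, hence U = 3.
Among the 6 still-open variables, 2 fits only V (and all 6 values in {1, 2, 4, 5, 6, 7} must be used), so V = 2.
Among the 5 still-open variables, 5 fits only S (and all 5 values in {1, 4, 5, 6, 7} must be used), so S = 5.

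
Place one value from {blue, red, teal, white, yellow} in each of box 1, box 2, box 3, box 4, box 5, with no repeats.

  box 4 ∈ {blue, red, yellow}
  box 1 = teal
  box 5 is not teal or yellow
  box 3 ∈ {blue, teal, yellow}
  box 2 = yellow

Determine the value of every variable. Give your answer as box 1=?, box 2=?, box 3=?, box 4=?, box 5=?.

box 1's domain is down to {teal}, so box 1 = teal. Remove teal from box 3.
box 2's domain is down to {yellow}, so box 2 = yellow. Strike yellow from box 3, box 4.
box 3 has just one choice, so box 3 = blue. Remove blue from box 4, box 5.
That leaves box 4 = red. Eliminate red elsewhere: box 5.
box 5's domain is down to {white}, so box 5 = white.

box 1=teal, box 2=yellow, box 3=blue, box 4=red, box 5=white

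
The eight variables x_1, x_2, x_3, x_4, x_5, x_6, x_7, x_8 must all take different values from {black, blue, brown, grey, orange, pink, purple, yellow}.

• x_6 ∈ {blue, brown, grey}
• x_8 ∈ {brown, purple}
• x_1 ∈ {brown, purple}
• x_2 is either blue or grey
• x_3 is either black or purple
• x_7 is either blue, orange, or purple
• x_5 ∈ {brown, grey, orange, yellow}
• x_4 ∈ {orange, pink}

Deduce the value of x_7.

orange

Among the 8 variables, black fits only x_3 (and all 8 values in {black, blue, brown, grey, orange, pink, purple, yellow} must be used), so x_3 = black.
The 7 still-open variables draw from only 7 values {blue, brown, grey, orange, pink, purple, yellow}, so each is used; only x_4 can be pink, hence x_4 = pink.
The 6 still-open variables together cover exactly {blue, brown, grey, orange, purple, yellow} — 6 values for 6 variables — and yellow appears only in x_5's list, so x_5 = yellow.
The 5 still-open variables draw from only 5 values {blue, brown, grey, orange, purple}, so each is used; only x_7 can be orange, hence x_7 = orange.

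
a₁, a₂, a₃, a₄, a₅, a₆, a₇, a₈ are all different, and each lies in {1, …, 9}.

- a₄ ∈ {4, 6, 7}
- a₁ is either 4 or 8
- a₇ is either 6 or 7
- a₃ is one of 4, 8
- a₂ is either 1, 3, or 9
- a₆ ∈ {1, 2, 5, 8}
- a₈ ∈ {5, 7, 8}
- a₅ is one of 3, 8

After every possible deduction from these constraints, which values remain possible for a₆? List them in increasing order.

1, 2

a₁ and a₃ share exactly the 2 values {4, 8}; by pigeonhole those values go to them, so strike 4, 8 from a₄, a₅, a₆, a₈.
a₅ must be 3 (only option left). So a₂ can't be 3.
a₄ and a₇ between them cover only {6, 7} — a naked pair. Remove those values from a₈.
a₈'s domain is down to {5}, so a₈ = 5. Strike 5 from a₆.
No further eliminations apply; a₆ can still be any of 1, 2.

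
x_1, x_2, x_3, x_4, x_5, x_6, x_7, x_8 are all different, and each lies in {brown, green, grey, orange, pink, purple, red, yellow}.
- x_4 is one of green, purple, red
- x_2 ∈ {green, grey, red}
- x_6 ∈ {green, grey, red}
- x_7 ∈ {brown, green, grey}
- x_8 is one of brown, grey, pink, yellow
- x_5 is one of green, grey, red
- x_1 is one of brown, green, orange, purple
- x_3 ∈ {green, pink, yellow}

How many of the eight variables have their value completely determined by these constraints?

3

The 8 variables together cover exactly {brown, green, grey, orange, pink, purple, red, yellow} — 8 values for 8 variables — and orange appears only in x_1's list, so x_1 = orange.
The 7 still-open variables draw from only 7 values {brown, green, grey, pink, purple, red, yellow}, so each is used; only x_4 can be purple, hence x_4 = purple.
x_2, x_5, x_6 between them cover only {green, grey, red} — a naked triple. Remove those values from x_3, x_7, x_8.
x_7 must be brown (only option left). So x_8 can't be brown.
Determined: x_1=orange, x_4=purple, x_7=brown. The other variables each still have more than one consistent value. That makes 3.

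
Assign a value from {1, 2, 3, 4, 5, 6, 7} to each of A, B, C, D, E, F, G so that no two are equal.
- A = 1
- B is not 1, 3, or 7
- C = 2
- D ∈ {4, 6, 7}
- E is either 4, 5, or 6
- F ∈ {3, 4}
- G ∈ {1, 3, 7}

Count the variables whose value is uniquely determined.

2

A must be 1 (only option left). Strike 1 from G.
C has just one choice, so C = 2. Remove 2 from B.
Determined: A=1, C=2. The other variables each still have more than one consistent value. That makes 2.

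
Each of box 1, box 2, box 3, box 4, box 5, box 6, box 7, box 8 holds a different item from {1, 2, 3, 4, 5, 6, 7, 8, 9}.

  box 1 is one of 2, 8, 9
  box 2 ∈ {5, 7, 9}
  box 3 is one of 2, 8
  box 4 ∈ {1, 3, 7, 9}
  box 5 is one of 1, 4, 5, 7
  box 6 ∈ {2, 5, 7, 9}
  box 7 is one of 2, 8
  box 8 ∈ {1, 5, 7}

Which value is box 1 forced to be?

Among the 8 variables, 3 fits only box 4 (and all 8 values in {1, 2, 3, 4, 5, 7, 8, 9} must be used), so box 4 = 3.
Among the 7 still-open variables, 4 fits only box 5 (and all 7 values in {1, 2, 4, 5, 7, 8, 9} must be used), so box 5 = 4.
The 6 still-open variables together cover exactly {1, 2, 5, 7, 8, 9} — 6 values for 6 variables — and 1 appears only in box 8's list, so box 8 = 1.
box 3 and box 7 share exactly the 2 values {2, 8}; by pigeonhole those values go to them, so strike 2, 8 from box 1, box 6.
So box 1 = 9.

9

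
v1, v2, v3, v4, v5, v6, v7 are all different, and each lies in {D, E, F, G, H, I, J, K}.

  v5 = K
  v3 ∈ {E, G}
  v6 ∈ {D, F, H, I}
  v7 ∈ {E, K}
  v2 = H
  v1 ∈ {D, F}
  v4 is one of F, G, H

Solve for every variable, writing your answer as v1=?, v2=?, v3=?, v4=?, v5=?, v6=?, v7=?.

v1=D, v2=H, v3=G, v4=F, v5=K, v6=I, v7=E

v2's domain is down to {H}, so v2 = H. Strike H from v4, v6.
That leaves v5 = K. So v7 can't be K.
That leaves v7 = E. Remove E from v3.
v3 has just one choice, so v3 = G. So v4 can't be G.
v4 must be F (only option left). Eliminate F elsewhere: v1, v6.
v1 must be D (only option left). Strike D from v6.
v6's domain is down to {I}, so v6 = I.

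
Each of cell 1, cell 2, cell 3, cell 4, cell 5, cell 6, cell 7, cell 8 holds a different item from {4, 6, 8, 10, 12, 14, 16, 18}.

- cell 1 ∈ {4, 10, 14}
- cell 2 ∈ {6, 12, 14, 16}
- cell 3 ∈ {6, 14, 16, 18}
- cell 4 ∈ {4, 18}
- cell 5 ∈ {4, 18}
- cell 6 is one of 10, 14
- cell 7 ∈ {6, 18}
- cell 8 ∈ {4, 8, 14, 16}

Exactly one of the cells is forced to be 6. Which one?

cell 7

The 8 variables draw from only 8 values {4, 6, 8, 10, 12, 14, 16, 18}, so each is used; only cell 8 can be 8, hence cell 8 = 8.
Among the 7 still-open variables, 12 fits only cell 2 (and all 7 values in {4, 6, 10, 12, 14, 16, 18} must be used), so cell 2 = 12.
The 6 still-open variables draw from only 6 values {4, 6, 10, 14, 16, 18}, so each is used; only cell 3 can be 16, hence cell 3 = 16.
The 5 still-open variables draw from only 5 values {4, 6, 10, 14, 18}, so each is used; only cell 7 can be 6, hence cell 7 = 6.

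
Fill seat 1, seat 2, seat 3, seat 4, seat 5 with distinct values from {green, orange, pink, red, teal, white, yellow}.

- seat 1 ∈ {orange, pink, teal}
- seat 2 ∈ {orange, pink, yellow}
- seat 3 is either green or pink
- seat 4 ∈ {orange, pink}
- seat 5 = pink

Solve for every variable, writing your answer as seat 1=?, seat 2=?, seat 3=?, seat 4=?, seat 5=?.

seat 1=teal, seat 2=yellow, seat 3=green, seat 4=orange, seat 5=pink

seat 5 has just one choice, so seat 5 = pink. So seat 1, seat 2, seat 3, seat 4 can't be pink.
That leaves seat 3 = green.
seat 4 has just one choice, so seat 4 = orange. Remove orange from seat 1, seat 2.
seat 1 must be teal (only option left).
seat 2's domain is down to {yellow}, so seat 2 = yellow.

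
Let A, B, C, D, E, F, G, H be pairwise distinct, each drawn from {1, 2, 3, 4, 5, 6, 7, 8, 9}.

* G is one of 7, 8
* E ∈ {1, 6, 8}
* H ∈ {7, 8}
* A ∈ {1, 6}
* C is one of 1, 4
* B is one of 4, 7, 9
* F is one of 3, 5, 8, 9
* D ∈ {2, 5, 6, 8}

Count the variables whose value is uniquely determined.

G and H share exactly the 2 values {7, 8}; by pigeonhole those values go to them, so strike 7, 8 from B, D, E, F.
A and E share exactly the 2 values {1, 6}; by pigeonhole those values go to them, so strike 1, 6 from C, D.
C must be 4 (only option left). Eliminate 4 elsewhere: B.
B's domain is down to {9}, so B = 9. Strike 9 from F.
Determined: B=9, C=4. The other variables each still have more than one consistent value. That makes 2.

2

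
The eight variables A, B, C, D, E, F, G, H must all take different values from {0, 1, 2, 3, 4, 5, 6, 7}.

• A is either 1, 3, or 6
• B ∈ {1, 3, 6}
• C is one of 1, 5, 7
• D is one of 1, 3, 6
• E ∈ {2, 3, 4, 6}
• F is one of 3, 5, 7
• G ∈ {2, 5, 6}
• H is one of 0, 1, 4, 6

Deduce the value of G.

The 8 variables together cover exactly {0, 1, 2, 3, 4, 5, 6, 7} — 8 values for 8 variables — and 0 appears only in H's list, so H = 0.
The 7 still-open variables draw from only 7 values {1, 2, 3, 4, 5, 6, 7}, so each is used; only E can be 4, hence E = 4.
Among the 6 still-open variables, 2 fits only G (and all 6 values in {1, 2, 3, 5, 6, 7} must be used), so G = 2.

2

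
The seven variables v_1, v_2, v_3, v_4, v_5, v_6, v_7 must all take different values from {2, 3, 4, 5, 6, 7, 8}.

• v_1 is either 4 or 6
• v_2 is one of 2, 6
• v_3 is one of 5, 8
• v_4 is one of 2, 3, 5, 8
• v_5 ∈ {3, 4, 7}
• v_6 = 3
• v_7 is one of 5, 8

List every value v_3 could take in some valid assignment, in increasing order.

5, 8

v_6's domain is down to {3}, so v_6 = 3. Remove 3 from v_4, v_5.
Among the 6 still-open variables, 7 fits only v_5 (and all 6 values in {2, 4, 5, 6, 7, 8} must be used), so v_5 = 7.
Among the 5 still-open variables, 4 fits only v_1 (and all 5 values in {2, 4, 5, 6, 8} must be used), so v_1 = 4.
The 4 still-open variables draw from only 4 values {2, 5, 6, 8}, so each is used; only v_2 can be 6, hence v_2 = 6.
Among the 3 still-open variables, 2 fits only v_4 (and all 3 values in {2, 5, 8} must be used), so v_4 = 2.
No further eliminations apply; v_3 can still be any of 5, 8.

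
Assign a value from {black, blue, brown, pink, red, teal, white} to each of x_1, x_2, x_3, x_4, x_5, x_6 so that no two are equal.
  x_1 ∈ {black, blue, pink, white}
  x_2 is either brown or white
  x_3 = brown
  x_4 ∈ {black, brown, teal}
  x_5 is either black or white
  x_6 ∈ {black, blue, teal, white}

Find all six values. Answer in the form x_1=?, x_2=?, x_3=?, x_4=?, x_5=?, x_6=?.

x_3's domain is down to {brown}, so x_3 = brown. Strike brown from x_2, x_4.
x_2 has just one choice, so x_2 = white. Remove white from x_1, x_5, x_6.
x_5 must be black (only option left). Eliminate black elsewhere: x_1, x_4, x_6.
x_4 has just one choice, so x_4 = teal. Eliminate teal elsewhere: x_6.
x_6's domain is down to {blue}, so x_6 = blue. Eliminate blue elsewhere: x_1.
That leaves x_1 = pink.

x_1=pink, x_2=white, x_3=brown, x_4=teal, x_5=black, x_6=blue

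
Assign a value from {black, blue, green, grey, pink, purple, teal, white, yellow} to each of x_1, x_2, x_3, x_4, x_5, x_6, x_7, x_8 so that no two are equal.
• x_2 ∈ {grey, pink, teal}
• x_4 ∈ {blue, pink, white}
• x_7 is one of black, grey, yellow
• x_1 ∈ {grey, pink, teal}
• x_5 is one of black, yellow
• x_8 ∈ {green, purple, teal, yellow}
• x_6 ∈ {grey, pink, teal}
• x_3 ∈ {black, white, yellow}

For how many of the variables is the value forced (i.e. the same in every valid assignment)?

The 3 variables x_1, x_2, x_6 are confined to {grey, pink, teal}, which locks those values in; drop them from x_4, x_7, x_8.
The 2 variables x_5 and x_7 are confined to {black, yellow}, which locks those values in; drop them from x_3, x_8.
x_3 must be white (only option left). So x_4 can't be white.
x_4's domain is down to {blue}, so x_4 = blue.
Determined: x_3=white, x_4=blue. The other variables each still have more than one consistent value. That makes 2.

2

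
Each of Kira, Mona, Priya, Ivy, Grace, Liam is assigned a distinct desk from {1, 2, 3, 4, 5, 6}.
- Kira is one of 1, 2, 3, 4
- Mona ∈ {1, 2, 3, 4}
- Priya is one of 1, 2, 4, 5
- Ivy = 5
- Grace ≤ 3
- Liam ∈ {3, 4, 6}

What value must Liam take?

6

Ivy's domain is down to {5}, so Ivy = 5. So Priya can't be 5.
The 5 still-open variables together cover exactly {1, 2, 3, 4, 6} — 5 values for 5 variables — and 6 appears only in Liam's list, so Liam = 6.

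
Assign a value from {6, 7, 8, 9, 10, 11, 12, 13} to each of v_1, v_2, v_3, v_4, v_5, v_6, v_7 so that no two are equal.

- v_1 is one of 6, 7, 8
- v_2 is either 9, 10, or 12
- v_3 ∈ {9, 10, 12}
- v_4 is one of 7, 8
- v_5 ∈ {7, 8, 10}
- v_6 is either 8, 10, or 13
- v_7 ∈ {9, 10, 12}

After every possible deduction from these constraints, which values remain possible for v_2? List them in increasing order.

Among the 7 variables, 6 fits only v_1 (and all 7 values in {6, 7, 8, 9, 10, 12, 13} must be used), so v_1 = 6.
The 6 still-open variables together cover exactly {7, 8, 9, 10, 12, 13} — 6 values for 6 variables — and 13 appears only in v_6's list, so v_6 = 13.
v_2, v_3, v_7 share exactly the 3 values {9, 10, 12}; by pigeonhole those values go to them, so strike 9, 10, 12 from v_5.
No further eliminations apply; v_2 can still be any of 9, 10, 12.

9, 10, 12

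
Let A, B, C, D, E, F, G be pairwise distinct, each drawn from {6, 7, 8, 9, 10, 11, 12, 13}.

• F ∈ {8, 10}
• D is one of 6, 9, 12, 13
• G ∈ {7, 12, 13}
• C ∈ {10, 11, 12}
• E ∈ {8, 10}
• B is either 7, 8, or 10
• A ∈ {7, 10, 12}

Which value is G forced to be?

E and F share exactly the 2 values {8, 10}; by pigeonhole those values go to them, so strike 8, 10 from A, B, C.
B has just one choice, so B = 7. Strike 7 from A, G.
A must be 12 (only option left). Remove 12 from C, D, G.
So G = 13.

13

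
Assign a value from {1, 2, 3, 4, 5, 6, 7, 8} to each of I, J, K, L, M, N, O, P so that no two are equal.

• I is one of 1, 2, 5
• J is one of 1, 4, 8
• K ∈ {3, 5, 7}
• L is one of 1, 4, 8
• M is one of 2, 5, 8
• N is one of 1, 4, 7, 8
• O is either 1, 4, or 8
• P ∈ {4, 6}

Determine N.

7

The 8 variables draw from only 8 values {1, 2, 3, 4, 5, 6, 7, 8}, so each is used; only K can be 3, hence K = 3.
Among the 7 still-open variables, 6 fits only P (and all 7 values in {1, 2, 4, 5, 6, 7, 8} must be used), so P = 6.
The 6 still-open variables together cover exactly {1, 2, 4, 5, 7, 8} — 6 values for 6 variables — and 7 appears only in N's list, so N = 7.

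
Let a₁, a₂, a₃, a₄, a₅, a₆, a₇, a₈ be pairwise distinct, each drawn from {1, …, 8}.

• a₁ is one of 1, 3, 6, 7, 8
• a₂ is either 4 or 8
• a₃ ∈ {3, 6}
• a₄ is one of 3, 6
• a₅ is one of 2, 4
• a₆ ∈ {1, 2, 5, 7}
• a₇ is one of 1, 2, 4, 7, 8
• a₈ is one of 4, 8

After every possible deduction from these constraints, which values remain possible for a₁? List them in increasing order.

The 8 variables together cover exactly {1, 2, 3, 4, 5, 6, 7, 8} — 8 values for 8 variables — and 5 appears only in a₆'s list, so a₆ = 5.
a₂ and a₈ share exactly the 2 values {4, 8}; by pigeonhole those values go to them, so strike 4, 8 from a₁, a₅, a₇.
That leaves a₅ = 2. So a₇ can't be 2.
a₃ and a₄ share exactly the 2 values {3, 6}; by pigeonhole those values go to them, so strike 3, 6 from a₁.
No further eliminations apply; a₁ can still be any of 1, 7.

1, 7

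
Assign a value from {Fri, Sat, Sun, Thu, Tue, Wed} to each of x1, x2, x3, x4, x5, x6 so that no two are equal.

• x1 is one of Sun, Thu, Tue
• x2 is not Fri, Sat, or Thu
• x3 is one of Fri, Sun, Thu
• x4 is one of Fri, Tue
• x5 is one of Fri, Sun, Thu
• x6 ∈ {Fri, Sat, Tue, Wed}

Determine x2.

The 6 variables together cover exactly {Fri, Sat, Sun, Thu, Tue, Wed} — 6 values for 6 variables — and Sat appears only in x6's list, so x6 = Sat.
Among the 5 still-open variables, Wed fits only x2 (and all 5 values in {Fri, Sun, Thu, Tue, Wed} must be used), so x2 = Wed.

Wed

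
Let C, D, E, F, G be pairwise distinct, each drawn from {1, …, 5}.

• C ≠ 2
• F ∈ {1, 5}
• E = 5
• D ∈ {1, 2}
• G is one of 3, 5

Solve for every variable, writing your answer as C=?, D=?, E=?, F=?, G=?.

E's domain is down to {5}, so E = 5. Remove 5 from C, F, G.
That leaves F = 1. So C, D can't be 1.
That leaves G = 3. Strike 3 from C.
C's domain is down to {4}, so C = 4.
D has just one choice, so D = 2.

C=4, D=2, E=5, F=1, G=3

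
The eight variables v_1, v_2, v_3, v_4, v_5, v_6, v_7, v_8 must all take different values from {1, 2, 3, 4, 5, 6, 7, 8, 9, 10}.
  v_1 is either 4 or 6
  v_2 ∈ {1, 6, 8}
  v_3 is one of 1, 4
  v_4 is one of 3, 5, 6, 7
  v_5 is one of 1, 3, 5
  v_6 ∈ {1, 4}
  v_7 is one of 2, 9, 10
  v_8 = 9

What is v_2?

v_8 must be 9 (only option left). So v_7 can't be 9.
The 2 variables v_3 and v_6 are confined to {1, 4}, which locks those values in; drop them from v_1, v_2, v_5.
That leaves v_1 = 6. Eliminate 6 elsewhere: v_2, v_4.
So v_2 = 8.

8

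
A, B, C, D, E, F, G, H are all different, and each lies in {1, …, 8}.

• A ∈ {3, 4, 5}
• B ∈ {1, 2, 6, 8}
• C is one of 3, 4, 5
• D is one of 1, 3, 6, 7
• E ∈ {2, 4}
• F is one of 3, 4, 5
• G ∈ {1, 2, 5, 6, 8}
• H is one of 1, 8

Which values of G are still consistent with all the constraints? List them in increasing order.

Among the 8 variables, 7 fits only D (and all 8 values in {1, 2, 3, 4, 5, 6, 7, 8} must be used), so D = 7.
The 3 variables A, C, F are confined to {3, 4, 5}, which locks those values in; drop them from E, G.
E must be 2 (only option left). Eliminate 2 elsewhere: B, G.
No further eliminations apply; G can still be any of 1, 6, 8.

1, 6, 8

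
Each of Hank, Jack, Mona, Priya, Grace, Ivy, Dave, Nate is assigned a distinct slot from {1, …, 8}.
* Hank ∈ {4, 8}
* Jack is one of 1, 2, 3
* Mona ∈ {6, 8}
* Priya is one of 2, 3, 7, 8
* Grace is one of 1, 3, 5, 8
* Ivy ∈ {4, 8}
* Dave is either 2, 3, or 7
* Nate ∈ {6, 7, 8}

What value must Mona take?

Among the 8 variables, 5 fits only Grace (and all 8 values in {1, 2, 3, 4, 5, 6, 7, 8} must be used), so Grace = 5.
Among the 7 still-open variables, 1 fits only Jack (and all 7 values in {1, 2, 3, 4, 6, 7, 8} must be used), so Jack = 1.
Hank and Ivy share exactly the 2 values {4, 8}; by pigeonhole those values go to them, so strike 4, 8 from Mona, Priya, Nate.
So Mona = 6.

6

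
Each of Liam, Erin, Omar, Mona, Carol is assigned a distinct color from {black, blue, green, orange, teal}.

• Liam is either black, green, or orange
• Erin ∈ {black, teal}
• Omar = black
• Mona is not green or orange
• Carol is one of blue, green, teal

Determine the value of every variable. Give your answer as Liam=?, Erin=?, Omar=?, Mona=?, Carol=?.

Liam=orange, Erin=teal, Omar=black, Mona=blue, Carol=green

Omar's domain is down to {black}, so Omar = black. Eliminate black elsewhere: Liam, Erin, Mona.
Erin must be teal (only option left). Remove teal from Mona, Carol.
Mona must be blue (only option left). So Carol can't be blue.
Carol's domain is down to {green}, so Carol = green. Eliminate green elsewhere: Liam.
That leaves Liam = orange.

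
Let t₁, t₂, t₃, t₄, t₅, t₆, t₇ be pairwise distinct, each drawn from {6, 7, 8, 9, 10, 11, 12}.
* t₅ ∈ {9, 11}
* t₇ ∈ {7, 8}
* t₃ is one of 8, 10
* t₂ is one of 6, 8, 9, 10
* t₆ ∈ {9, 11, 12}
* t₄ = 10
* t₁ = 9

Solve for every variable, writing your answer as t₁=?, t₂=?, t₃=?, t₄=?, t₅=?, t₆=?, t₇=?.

t₁ must be 9 (only option left). Strike 9 from t₂, t₅, t₆.
That leaves t₄ = 10. Strike 10 from t₂, t₃.
t₅'s domain is down to {11}, so t₅ = 11. So t₆ can't be 11.
t₆ must be 12 (only option left).
That leaves t₃ = 8. Strike 8 from t₂, t₇.
t₇ has just one choice, so t₇ = 7.
t₂'s domain is down to {6}, so t₂ = 6.

t₁=9, t₂=6, t₃=8, t₄=10, t₅=11, t₆=12, t₇=7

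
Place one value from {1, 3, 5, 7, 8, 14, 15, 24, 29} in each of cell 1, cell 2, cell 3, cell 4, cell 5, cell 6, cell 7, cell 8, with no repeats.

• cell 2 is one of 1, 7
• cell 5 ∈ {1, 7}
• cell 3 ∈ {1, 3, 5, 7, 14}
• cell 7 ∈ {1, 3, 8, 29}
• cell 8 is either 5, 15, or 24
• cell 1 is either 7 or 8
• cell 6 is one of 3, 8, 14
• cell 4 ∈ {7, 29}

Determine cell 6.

cell 2 and cell 5 between them cover only {1, 7} — a naked pair. Remove those values from cell 1, cell 3, cell 4, cell 7.
cell 1 has just one choice, so cell 1 = 8. So cell 6, cell 7 can't be 8.
That leaves cell 4 = 29. So cell 7 can't be 29.
That leaves cell 7 = 3. Eliminate 3 elsewhere: cell 3, cell 6.
So cell 6 = 14.

14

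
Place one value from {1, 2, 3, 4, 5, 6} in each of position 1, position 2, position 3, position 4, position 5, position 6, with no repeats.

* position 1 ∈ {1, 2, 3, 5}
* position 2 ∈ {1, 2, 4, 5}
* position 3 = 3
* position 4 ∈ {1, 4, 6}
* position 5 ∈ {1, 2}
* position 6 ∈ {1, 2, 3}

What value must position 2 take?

4

position 3's domain is down to {3}, so position 3 = 3. Eliminate 3 elsewhere: position 1, position 6.
The 5 still-open variables together cover exactly {1, 2, 4, 5, 6} — 5 values for 5 variables — and 6 appears only in position 4's list, so position 4 = 6.
Among the 4 still-open variables, 4 fits only position 2 (and all 4 values in {1, 2, 4, 5} must be used), so position 2 = 4.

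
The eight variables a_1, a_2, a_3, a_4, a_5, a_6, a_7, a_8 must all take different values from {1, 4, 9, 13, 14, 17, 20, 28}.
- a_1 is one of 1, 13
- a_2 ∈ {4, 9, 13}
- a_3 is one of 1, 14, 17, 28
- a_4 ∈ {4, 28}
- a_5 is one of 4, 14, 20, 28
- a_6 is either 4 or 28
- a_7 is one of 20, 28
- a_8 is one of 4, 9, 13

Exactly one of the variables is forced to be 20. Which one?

a_7

The 8 variables draw from only 8 values {1, 4, 9, 13, 14, 17, 20, 28}, so each is used; only a_3 can be 17, hence a_3 = 17.
Among the 7 still-open variables, 1 fits only a_1 (and all 7 values in {1, 4, 9, 13, 14, 20, 28} must be used), so a_1 = 1.
The 6 still-open variables together cover exactly {4, 9, 13, 14, 20, 28} — 6 values for 6 variables — and 14 appears only in a_5's list, so a_5 = 14.
Among the 5 still-open variables, 20 fits only a_7 (and all 5 values in {4, 9, 13, 20, 28} must be used), so a_7 = 20.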